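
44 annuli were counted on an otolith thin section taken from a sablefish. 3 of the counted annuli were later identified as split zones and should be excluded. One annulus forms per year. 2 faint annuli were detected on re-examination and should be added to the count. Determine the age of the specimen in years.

True annulus count = 44 − 3 + 2 = 43.
One annulus per year makes the duration 43 years.

43 years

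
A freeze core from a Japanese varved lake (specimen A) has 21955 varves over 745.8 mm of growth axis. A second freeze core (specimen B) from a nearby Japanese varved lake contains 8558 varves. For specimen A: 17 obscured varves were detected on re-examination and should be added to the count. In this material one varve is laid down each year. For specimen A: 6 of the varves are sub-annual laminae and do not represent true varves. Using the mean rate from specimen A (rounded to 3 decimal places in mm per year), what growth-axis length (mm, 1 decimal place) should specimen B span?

291.0 mm

Specimen A: correcting the raw count gives 21955 − 6 + 17 = 21966 true varves.
A: Extension rate ≈ 745.8 / 21966 = 0.034 mm/year.
For B, 0.034 mm/year × 8558 years = 291.0 mm.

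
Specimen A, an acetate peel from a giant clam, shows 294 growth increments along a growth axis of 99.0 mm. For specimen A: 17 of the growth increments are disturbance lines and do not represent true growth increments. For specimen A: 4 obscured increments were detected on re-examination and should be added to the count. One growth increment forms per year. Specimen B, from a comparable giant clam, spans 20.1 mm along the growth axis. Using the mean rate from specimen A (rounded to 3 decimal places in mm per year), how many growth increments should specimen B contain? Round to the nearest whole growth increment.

Specimen A: after corrections the count is 294 − 17 + 4 = 281 growth increments.
A: Mean rate = 99.0 mm / 281 years ≈ 0.352 mm per year.
For B, 20.1 / 0.352 = 57.10 years ≈ 57 growth increments.

57 growth increments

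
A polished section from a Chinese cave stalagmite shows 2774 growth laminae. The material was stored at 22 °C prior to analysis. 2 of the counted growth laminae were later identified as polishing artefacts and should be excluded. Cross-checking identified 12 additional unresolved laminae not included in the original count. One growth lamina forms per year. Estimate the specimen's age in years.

2784 years

After corrections the count is 2774 − 2 + 12 = 2784 growth laminae.
With a one-to-one growth lamina periodicity this is 2784 years.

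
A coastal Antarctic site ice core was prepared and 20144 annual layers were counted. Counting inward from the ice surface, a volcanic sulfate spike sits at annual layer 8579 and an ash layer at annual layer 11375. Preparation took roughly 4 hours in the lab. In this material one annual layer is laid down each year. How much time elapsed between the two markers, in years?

The two markers are separated by 11375 − 8579 = 2796 annual layers.
At one annual layer per year, 2796 years elapsed between them.

2796 yr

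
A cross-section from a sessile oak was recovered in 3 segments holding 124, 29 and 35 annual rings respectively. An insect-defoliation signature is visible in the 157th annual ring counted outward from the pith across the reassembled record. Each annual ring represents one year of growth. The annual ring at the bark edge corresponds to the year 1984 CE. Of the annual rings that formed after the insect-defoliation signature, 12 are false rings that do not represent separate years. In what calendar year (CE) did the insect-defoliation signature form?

Total annual rings = 124 + 29 + 35 = 188.
188 − 157 = 31 annual rings lie beyond the insect-defoliation signature toward the bark edge.
Removing the 12 false annual rings leaves 31 − 12 = 19 true annual rings beyond the insect-defoliation signature.
1984 − 19 = 1965 CE.

1965 CE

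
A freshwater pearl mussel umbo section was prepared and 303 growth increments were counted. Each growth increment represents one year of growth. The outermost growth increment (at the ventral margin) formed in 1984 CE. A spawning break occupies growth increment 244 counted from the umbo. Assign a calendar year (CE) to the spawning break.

1925 CE

Between growth increment 244 and the ventral margin there are 303 − 244 = 59 growth increments.
The growth increment at the ventral margin is 1984 CE, so the spawning break dates to 1984 − 59 = 1925 CE.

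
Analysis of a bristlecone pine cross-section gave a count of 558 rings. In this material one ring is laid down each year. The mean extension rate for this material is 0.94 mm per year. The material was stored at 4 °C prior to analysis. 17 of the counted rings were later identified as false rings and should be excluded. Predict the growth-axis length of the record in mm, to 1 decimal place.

Adjusted count: 558 − 17 = 541 rings.
541 years at 0.94 mm/year gives 0.94 × 541 = 508.5 mm.

508.5 mm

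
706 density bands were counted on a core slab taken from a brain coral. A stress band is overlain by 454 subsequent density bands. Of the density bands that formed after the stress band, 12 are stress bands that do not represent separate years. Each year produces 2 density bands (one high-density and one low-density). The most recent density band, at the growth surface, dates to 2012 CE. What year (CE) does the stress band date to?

There are 454 density bands younger than the stress band.
Excluding 12 false density bands: 454 − 12 = 442.
With 2 density bands per year, 442 / 2 = 221 years.
The density band at the growth surface is 2012 CE, so the stress band dates to 2012 − 221 = 1791 CE.

1791 CE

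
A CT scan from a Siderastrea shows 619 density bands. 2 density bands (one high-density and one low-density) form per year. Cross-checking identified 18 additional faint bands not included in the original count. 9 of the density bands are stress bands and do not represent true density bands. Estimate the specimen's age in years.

314 years

True density band count = 619 − 9 + 18 = 628.
Dividing by 2 density bands per year: 628 / 2 = 314 years.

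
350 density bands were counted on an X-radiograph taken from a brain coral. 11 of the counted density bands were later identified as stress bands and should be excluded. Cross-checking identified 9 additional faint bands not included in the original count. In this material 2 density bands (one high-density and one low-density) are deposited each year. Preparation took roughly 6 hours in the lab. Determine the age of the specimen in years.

True density band count = 350 − 11 + 9 = 348.
With 2 density bands per year, 348 / 2 = 174 years.

174 years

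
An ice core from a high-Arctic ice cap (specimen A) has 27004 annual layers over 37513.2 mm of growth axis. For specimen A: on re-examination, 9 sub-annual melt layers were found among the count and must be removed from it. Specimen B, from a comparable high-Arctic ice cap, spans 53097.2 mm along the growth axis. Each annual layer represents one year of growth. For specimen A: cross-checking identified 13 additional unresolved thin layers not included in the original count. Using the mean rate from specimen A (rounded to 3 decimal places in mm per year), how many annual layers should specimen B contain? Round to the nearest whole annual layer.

Specimen A: true annual layer count = 27004 − 9 + 13 = 27008.
A: 37513.2 mm over 27008 years gives 37513.2 / 27008 ≈ 1.389 mm/year.
For B, 53097.2 / 1.389 = 38226.93 years ≈ 38227 annual layers.

38227 annual layers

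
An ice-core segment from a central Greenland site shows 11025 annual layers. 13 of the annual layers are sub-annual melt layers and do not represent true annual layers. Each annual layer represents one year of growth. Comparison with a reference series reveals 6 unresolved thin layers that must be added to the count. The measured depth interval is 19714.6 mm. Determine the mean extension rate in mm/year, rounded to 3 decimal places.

1.789 mm/year

Correcting the raw count gives 11025 − 13 + 6 = 11018 true annual layers.
19714.6 mm over 11018 years gives 19714.6 / 11018 ≈ 1.789 mm/year.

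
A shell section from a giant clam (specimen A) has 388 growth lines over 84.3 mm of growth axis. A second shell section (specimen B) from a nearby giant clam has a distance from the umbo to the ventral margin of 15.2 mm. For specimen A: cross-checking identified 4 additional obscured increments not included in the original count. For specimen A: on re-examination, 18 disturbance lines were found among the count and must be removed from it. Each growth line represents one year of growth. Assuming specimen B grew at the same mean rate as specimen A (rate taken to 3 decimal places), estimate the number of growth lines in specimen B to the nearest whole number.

Specimen A: true growth line count = 388 − 18 + 4 = 374.
A: Extension rate ≈ 84.3 / 374 = 0.225 mm per year.
Specimen B: 15.2 mm / 0.225 mm per year = 67.56 years ≈ 68 growth lines.

68 growth lines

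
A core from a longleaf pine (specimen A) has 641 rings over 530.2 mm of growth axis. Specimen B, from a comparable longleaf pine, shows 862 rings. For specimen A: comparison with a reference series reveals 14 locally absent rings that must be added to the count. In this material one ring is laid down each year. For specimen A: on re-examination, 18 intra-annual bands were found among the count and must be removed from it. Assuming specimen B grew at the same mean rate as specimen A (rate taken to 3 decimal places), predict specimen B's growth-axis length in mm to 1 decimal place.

717.2 mm

Specimen A: after corrections the count is 641 − 18 + 14 = 637 rings.
A: Extension rate ≈ 530.2 / 637 = 0.832 mm/yr.
For B, 0.832 mm/year × 862 years = 717.2 mm.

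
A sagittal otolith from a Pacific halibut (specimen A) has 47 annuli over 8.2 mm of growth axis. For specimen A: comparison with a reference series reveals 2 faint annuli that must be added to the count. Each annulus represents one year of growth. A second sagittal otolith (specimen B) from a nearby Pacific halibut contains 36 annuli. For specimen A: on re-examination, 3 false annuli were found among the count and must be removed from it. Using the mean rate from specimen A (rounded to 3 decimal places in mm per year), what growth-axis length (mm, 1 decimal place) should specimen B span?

6.4 mm

Specimen A: adjusted count: 47 − 3 + 2 = 46 annuli.
A: Extension rate ≈ 8.2 / 46 = 0.178 mm per year.
Length of B = 0.178 × 36 = 6.4 mm.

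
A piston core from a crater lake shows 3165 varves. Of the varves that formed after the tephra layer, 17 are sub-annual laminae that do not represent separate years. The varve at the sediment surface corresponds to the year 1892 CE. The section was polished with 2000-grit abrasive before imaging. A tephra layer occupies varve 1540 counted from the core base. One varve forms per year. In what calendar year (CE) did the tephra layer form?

The tephra layer sits at varve 1540 from the core base, so 3165 − 1540 = 1625 varves formed after it.
Removing the 17 false varves leaves 1625 − 17 = 1608 true varves beyond the tephra layer.
Counting back 1608 years from 1892 CE places the tephra layer in 1892 − 1608 = 284 CE.

284 CE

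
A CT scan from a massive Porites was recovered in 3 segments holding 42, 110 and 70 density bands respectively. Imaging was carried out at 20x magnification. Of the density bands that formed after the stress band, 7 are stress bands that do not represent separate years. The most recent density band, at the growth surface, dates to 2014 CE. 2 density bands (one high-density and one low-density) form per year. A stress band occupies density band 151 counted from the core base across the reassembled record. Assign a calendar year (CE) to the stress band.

Total density bands = 42 + 110 + 70 = 222.
222 − 151 = 71 density bands lie beyond the stress band toward the growth surface.
71 − 7 false = 64 true density bands after the stress band.
Dividing by 2 density bands per year: 64 / 2 = 32 years.
2014 − 32 = 1982 CE.

1982 CE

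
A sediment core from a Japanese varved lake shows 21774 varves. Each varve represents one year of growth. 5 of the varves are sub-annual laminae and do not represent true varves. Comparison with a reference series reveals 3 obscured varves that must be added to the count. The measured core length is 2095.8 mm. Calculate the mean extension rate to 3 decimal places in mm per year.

Correcting the raw count gives 21774 − 5 + 3 = 21772 true varves.
Extension rate ≈ 2095.8 / 21772 = 0.096 mm per year.

0.096 mm per year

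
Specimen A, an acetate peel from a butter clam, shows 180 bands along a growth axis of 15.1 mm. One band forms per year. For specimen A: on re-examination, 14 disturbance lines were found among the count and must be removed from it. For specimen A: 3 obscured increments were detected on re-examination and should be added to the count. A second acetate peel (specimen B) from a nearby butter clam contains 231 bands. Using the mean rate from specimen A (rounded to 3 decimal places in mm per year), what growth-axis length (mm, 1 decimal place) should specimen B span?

Specimen A: after corrections the count is 180 − 14 + 3 = 169 bands.
A: 15.1 mm over 169 years gives 15.1 / 169 ≈ 0.089 mm/yr.
Length of B = 0.089 × 231 = 20.6 mm.

20.6 mm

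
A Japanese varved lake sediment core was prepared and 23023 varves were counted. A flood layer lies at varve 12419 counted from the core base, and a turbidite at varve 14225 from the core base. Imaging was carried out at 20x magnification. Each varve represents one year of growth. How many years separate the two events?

1806 years

14225 − 12419 = 1806 varves lie between the two events.
One varve per year makes the interval 1806 years.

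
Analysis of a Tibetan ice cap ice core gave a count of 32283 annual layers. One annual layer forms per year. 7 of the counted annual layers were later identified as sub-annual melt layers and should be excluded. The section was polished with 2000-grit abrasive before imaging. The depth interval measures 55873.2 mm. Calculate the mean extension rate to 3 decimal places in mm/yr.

True annual layer count = 32283 − 7 = 32276.
Extension rate ≈ 55873.2 / 32276 = 1.731 mm/yr.

1.731 mm/yr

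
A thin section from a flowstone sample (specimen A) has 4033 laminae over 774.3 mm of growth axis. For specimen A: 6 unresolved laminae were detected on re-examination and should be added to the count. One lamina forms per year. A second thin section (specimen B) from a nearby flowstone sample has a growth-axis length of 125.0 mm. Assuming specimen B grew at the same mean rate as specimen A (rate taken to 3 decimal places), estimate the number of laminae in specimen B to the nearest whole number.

651 laminae

Specimen A: correcting the raw count gives 4033 + 6 = 4039 true laminae.
A: 774.3 mm over 4039 years gives 774.3 / 4039 ≈ 0.192 mm per year.
Specimen B: 125.0 mm / 0.192 mm per year = 651.04 years ≈ 651 laminae.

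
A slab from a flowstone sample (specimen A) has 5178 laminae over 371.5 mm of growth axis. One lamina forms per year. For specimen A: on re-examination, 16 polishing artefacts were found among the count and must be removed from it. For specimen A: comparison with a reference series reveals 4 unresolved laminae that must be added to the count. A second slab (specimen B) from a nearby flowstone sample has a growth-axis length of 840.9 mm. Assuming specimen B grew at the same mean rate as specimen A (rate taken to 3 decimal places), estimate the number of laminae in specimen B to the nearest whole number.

11679 laminae

Specimen A: correcting the raw count gives 5178 − 16 + 4 = 5166 true laminae.
A: Mean rate = 371.5 mm / 5166 years ≈ 0.072 mm per year.
For B, 840.9 / 0.072 = 11679.17 years ≈ 11679 laminae.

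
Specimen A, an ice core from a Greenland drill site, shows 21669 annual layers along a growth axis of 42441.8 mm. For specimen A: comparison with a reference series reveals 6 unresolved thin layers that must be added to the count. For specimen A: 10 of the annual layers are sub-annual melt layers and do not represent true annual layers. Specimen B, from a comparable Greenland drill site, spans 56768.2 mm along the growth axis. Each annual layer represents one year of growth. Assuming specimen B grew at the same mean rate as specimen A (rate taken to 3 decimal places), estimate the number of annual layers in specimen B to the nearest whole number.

Specimen A: adjusted count: 21669 − 10 + 6 = 21665 annual layers.
A: 42441.8 mm over 21665 years gives 42441.8 / 21665 ≈ 1.959 mm per year.
Specimen B: 56768.2 mm / 1.959 mm per year = 28978.15 years ≈ 28978 annual layers.

28978 annual layers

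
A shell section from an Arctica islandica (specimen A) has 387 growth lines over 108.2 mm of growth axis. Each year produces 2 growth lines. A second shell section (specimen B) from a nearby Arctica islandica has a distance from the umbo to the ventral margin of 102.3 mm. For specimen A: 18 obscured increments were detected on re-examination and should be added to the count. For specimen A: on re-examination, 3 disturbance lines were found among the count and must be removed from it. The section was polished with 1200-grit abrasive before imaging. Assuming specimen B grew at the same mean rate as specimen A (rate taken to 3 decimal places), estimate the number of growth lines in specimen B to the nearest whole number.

380 growth lines

Specimen A: true growth line count = 387 − 3 + 18 = 402.
Specimen A: with 2 growth lines per year, 402 / 2 = 201 years.
A: Extension rate ≈ 108.2 / 201 = 0.538 mm/year.
Specimen B: 102.3 mm / 0.538 mm per year = 190.15 years; at 2 growth lines per year that is 190.15 × 2 ≈ 380 growth lines.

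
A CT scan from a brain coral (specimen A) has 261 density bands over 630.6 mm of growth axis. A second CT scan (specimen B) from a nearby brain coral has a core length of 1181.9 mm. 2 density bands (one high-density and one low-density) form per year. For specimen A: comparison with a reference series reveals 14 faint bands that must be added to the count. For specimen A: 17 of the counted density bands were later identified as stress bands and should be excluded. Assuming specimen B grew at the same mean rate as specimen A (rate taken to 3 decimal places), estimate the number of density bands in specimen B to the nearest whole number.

484 density bands

Specimen A: correcting the raw count gives 261 − 17 + 14 = 258 true density bands.
Specimen A: with 2 density bands per year, 258 / 2 = 129 years.
A: Mean rate = 630.6 mm / 129 years ≈ 4.888 mm per year.
Specimen B: 1181.9 mm / 4.888 mm per year = 241.80 years; at 2 density bands per year that is 241.80 × 2 ≈ 484 density bands.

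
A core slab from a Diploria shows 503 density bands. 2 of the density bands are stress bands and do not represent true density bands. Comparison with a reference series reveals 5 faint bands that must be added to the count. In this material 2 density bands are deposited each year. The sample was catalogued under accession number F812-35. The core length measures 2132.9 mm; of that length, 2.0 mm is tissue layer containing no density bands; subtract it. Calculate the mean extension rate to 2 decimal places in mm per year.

8.42 mm per year

Adjusted count: 503 − 2 + 5 = 506 density bands.
Dividing by 2 density bands per year: 506 / 2 = 253 years.
Removing the 2.0 mm offcut leaves 2132.9 − 2.0 = 2130.9 mm.
Extension rate ≈ 2130.9 / 253 = 8.42 mm per year.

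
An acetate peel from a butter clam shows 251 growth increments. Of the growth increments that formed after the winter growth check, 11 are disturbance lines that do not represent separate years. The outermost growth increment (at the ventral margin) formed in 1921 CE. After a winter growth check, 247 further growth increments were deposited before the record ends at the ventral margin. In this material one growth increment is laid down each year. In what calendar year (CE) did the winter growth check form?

247 growth increments formed after the winter growth check.
247 − 11 false = 236 true growth increments after the winter growth check.
1921 − 236 = 1685 CE.

1685 CE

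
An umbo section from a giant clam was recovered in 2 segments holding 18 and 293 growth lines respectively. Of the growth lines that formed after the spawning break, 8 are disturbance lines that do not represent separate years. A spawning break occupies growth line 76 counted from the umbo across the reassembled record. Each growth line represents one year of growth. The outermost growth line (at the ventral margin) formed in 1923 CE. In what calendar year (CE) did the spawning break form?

1696 CE

Total growth lines = 18 + 293 = 311.
311 − 76 = 235 growth lines lie beyond the spawning break toward the ventral margin.
Excluding 8 false growth lines: 235 − 8 = 227.
1923 − 227 = 1696 CE.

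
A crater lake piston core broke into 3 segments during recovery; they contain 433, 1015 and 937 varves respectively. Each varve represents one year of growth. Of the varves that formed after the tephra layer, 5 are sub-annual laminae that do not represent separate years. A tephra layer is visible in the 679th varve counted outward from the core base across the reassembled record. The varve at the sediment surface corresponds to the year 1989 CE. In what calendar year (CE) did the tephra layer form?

Total varves = 433 + 1015 + 937 = 2385.
The tephra layer sits at varve 679 from the core base, so 2385 − 679 = 1706 varves formed after it.
Removing the 5 false varves leaves 1706 − 5 = 1701 true varves beyond the tephra layer.
1989 − 1701 = 288 CE.

288 CE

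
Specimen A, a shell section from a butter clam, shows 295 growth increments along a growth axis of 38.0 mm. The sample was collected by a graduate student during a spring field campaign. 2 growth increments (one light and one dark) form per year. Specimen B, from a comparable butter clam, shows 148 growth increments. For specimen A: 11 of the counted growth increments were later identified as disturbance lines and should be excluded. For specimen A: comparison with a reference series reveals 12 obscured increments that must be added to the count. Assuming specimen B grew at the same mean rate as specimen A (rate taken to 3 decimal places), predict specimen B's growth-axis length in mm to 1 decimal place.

19.0 mm

Specimen A: after corrections the count is 295 − 11 + 12 = 296 growth increments.
Specimen A: with 2 growth increments per year, 296 / 2 = 148 years.
A: 38.0 mm over 148 years gives 38.0 / 148 ≈ 0.257 mm per year.
Specimen B: dividing by 2 growth increments per year: 148 / 2 = 74 years. For B, 0.257 mm/year × 74 years = 19.0 mm.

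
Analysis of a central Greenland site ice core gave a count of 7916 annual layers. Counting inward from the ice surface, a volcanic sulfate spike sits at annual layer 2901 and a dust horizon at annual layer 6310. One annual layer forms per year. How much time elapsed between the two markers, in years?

3409 years

Separation: 6310 − 2901 = 3409 annual layers.
One annual layer per year makes the interval 3409 years.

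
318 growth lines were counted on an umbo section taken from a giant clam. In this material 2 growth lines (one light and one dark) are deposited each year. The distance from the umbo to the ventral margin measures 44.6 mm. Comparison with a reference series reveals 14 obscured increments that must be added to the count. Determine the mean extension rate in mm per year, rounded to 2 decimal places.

0.27 mm per year

Adjusted count: 318 + 14 = 332 growth lines.
Dividing by 2 growth lines per year: 332 / 2 = 166 years.
44.6 mm over 166 years gives 44.6 / 166 ≈ 0.27 mm per year.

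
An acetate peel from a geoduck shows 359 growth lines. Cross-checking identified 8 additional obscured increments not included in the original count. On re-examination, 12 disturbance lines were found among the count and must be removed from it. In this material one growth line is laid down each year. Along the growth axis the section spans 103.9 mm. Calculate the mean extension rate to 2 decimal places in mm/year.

After corrections the count is 359 − 12 + 8 = 355 growth lines.
103.9 mm over 355 years gives 103.9 / 355 ≈ 0.29 mm/year.

0.29 mm/year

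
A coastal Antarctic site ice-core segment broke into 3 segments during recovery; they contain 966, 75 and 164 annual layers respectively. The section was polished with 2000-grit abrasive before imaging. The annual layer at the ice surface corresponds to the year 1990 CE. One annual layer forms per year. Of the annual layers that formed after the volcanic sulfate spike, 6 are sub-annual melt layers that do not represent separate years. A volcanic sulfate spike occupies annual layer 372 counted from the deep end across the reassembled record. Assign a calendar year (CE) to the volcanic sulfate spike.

1163 CE

Total annual layers = 966 + 75 + 164 = 1205.
Between annual layer 372 and the ice surface there are 1205 − 372 = 833 annual layers.
Removing the 6 false annual layers leaves 833 − 6 = 827 true annual layers beyond the volcanic sulfate spike.
The annual layer at the ice surface is 1990 CE, so the volcanic sulfate spike dates to 1990 − 827 = 1163 CE.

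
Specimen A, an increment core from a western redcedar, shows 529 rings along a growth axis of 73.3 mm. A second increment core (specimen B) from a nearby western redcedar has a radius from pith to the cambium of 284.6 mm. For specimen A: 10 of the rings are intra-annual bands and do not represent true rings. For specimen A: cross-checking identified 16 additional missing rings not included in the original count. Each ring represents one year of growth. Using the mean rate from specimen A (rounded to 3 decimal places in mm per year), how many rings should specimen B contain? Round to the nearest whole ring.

2077 rings

Specimen A: adjusted count: 529 − 10 + 16 = 535 rings.
A: Extension rate ≈ 73.3 / 535 = 0.137 mm/yr.
For B, 284.6 / 0.137 = 2077.37 years ≈ 2077 rings.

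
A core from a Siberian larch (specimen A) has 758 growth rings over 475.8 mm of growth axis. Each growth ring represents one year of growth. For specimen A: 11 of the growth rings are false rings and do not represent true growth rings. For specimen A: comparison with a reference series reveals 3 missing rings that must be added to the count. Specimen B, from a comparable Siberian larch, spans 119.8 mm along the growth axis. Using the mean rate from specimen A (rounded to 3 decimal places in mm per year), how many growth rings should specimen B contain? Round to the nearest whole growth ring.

Specimen A: correcting the raw count gives 758 − 11 + 3 = 750 true growth rings.
A: Extension rate ≈ 475.8 / 750 = 0.634 mm per year.
Specimen B: 119.8 mm / 0.634 mm per year = 188.96 years ≈ 189 growth rings.

189 growth rings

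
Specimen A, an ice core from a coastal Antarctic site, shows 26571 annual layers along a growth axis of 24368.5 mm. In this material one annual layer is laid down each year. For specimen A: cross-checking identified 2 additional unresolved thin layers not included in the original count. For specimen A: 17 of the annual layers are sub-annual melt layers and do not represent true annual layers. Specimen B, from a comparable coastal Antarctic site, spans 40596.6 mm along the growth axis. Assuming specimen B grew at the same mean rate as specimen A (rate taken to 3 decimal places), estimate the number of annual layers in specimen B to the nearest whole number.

Specimen A: adjusted count: 26571 − 17 + 2 = 26556 annual layers.
A: Extension rate ≈ 24368.5 / 26556 = 0.918 mm per year.
Specimen B: 40596.6 mm / 0.918 mm per year = 44222.88 years ≈ 44223 annual layers.

44223 annual layers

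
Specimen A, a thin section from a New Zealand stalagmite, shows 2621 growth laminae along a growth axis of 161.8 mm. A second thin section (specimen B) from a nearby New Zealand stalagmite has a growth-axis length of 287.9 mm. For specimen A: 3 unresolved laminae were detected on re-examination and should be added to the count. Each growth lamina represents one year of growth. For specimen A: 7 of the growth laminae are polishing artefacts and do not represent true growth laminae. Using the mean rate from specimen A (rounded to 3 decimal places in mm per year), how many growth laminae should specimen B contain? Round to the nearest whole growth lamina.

Specimen A: adjusted count: 2621 − 7 + 3 = 2617 growth laminae.
A: 161.8 mm over 2617 years gives 161.8 / 2617 ≈ 0.062 mm per year.
For B, 287.9 / 0.062 = 4643.55 years ≈ 4644 growth laminae.

4644 growth laminae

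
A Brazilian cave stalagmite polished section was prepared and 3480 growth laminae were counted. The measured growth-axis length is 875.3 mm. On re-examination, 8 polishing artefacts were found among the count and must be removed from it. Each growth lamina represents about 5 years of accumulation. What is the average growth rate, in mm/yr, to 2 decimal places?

True growth lamina count = 3480 − 8 = 3472.
3472 growth laminae at 5 years each span 3472 × 5 = 17360 years.
Extension rate ≈ 875.3 / 17360 = 0.05 mm/yr.

0.05 mm/yr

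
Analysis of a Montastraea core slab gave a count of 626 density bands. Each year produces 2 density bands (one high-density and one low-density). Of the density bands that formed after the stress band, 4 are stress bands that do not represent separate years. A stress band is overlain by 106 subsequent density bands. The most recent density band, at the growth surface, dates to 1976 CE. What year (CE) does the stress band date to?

1925 CE

106 density bands post-date the stress band.
Removing the 4 false density bands leaves 106 − 4 = 102 true density bands beyond the stress band.
Dividing by 2 density bands per year: 102 / 2 = 51 years.
1976 − 51 = 1925 CE.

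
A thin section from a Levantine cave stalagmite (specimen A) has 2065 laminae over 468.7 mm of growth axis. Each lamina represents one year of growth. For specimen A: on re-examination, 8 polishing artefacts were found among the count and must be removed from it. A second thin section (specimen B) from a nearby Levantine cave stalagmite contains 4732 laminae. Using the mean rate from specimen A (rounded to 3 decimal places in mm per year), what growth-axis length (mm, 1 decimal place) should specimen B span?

1078.9 mm

Specimen A: after corrections the count is 2065 − 8 = 2057 laminae.
A: Extension rate ≈ 468.7 / 2057 = 0.228 mm/yr.
B's length ≈ 0.228 × 4732 = 1078.9 mm.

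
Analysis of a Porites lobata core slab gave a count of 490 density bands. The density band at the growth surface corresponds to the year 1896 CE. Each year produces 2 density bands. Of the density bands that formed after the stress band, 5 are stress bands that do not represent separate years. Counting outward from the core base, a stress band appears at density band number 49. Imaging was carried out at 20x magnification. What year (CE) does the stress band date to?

Between density band 49 and the growth surface there are 490 − 49 = 441 density bands.
441 − 5 false = 436 true density bands after the stress band.
436 density bands at 2 per year is 436 / 2 = 218 years.
Counting back 218 years from 1896 CE places the stress band in 1896 − 218 = 1678 CE.

1678 CE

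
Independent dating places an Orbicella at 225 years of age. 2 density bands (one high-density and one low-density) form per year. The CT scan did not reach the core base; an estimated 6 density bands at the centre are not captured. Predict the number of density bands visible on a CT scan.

225 years at 2 density bands per year gives 225 × 2 = 450 density bands.
Less the 6 uncaptured density bands: 450 − 6 = 444.

444 density bands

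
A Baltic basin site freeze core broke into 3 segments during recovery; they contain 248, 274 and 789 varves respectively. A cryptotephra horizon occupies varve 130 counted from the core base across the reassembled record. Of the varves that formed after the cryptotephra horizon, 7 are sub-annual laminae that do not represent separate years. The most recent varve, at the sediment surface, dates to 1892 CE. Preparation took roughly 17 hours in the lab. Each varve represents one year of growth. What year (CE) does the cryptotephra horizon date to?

Total varves = 248 + 274 + 789 = 1311.
The cryptotephra horizon sits at varve 130 from the core base, so 1311 − 130 = 1181 varves formed after it.
1181 − 7 false = 1174 true varves after the cryptotephra horizon.
1892 − 1174 = 718 CE.

718 CE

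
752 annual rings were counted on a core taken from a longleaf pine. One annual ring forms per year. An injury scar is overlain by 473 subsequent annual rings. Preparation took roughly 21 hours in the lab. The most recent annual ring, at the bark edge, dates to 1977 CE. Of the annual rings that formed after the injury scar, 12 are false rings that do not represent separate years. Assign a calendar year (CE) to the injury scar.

There are 473 annual rings younger than the injury scar.
473 − 12 false = 461 true annual rings after the injury scar.
1977 − 461 = 1516 CE.

1516 CE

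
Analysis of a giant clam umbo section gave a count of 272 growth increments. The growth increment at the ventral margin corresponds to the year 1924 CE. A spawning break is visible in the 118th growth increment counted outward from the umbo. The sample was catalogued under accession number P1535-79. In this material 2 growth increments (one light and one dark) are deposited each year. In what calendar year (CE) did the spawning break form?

272 − 118 = 154 growth increments lie beyond the spawning break toward the ventral margin.
Dividing by 2 growth increments per year: 154 / 2 = 77 years.
1924 − 77 = 1847 CE.

1847 CE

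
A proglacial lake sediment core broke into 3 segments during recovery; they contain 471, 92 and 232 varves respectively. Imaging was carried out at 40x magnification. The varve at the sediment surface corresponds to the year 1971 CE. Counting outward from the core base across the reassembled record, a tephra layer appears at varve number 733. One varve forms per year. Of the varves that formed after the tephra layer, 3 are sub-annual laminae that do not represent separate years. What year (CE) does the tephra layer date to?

1912 CE

Total varves = 471 + 92 + 232 = 795.
The tephra layer sits at varve 733 from the core base, so 795 − 733 = 62 varves formed after it.
Removing the 3 false varves leaves 62 − 3 = 59 true varves beyond the tephra layer.
1971 − 59 = 1912 CE.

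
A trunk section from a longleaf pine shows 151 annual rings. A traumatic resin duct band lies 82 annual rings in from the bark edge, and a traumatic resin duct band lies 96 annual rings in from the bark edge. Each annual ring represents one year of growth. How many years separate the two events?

14 years

The two markers are separated by 96 − 82 = 14 annual rings.
One annual ring per year makes the interval 14 years.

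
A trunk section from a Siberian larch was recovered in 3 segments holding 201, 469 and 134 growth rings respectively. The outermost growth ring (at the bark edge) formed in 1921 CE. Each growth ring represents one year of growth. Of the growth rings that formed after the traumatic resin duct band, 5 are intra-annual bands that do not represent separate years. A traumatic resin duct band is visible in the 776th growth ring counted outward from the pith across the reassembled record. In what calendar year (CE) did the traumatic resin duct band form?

1898 CE

Total growth rings = 201 + 469 + 134 = 804.
Between growth ring 776 and the bark edge there are 804 − 776 = 28 growth rings.
Removing the 5 false growth rings leaves 28 − 5 = 23 true growth rings beyond the traumatic resin duct band.
1921 − 23 = 1898 CE.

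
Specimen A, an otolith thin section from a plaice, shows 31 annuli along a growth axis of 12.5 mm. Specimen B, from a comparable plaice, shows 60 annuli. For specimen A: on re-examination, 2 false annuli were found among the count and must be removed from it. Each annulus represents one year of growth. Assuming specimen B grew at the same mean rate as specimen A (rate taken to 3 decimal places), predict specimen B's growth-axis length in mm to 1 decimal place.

Specimen A: correcting the raw count gives 31 − 2 = 29 true annuli.
A: Extension rate ≈ 12.5 / 29 = 0.431 mm/year.
Length of B = 0.431 × 60 = 25.9 mm.

25.9 mm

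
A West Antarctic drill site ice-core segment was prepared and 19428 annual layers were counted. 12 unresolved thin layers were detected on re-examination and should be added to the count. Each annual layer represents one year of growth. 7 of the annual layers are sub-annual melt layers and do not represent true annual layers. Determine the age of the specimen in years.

19433 years

After corrections the count is 19428 − 7 + 12 = 19433 annual layers.
With a one-to-one annual layer periodicity this is 19433 years.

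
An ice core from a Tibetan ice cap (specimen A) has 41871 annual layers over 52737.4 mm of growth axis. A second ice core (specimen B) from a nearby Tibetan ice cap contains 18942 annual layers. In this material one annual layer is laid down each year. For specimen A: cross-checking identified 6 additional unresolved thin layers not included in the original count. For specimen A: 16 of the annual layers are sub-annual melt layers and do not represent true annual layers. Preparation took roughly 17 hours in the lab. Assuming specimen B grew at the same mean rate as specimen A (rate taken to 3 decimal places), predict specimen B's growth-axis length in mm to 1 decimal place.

23866.9 mm

Specimen A: true annual layer count = 41871 − 16 + 6 = 41861.
A: 52737.4 mm over 41861 years gives 52737.4 / 41861 ≈ 1.260 mm per year.
Length of B = 1.260 × 18942 = 23866.9 mm.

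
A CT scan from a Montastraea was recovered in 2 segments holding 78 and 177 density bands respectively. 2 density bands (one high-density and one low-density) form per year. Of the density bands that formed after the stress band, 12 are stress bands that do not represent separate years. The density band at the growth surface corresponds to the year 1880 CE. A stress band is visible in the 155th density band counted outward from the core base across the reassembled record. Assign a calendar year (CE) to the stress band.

Total density bands = 78 + 177 = 255.
The stress band sits at density band 155 from the core base, so 255 − 155 = 100 density bands formed after it.
Excluding 12 false density bands: 100 − 12 = 88.
Dividing by 2 density bands per year: 88 / 2 = 44 years.
The density band at the growth surface is 1880 CE, so the stress band dates to 1880 − 44 = 1836 CE.

1836 CE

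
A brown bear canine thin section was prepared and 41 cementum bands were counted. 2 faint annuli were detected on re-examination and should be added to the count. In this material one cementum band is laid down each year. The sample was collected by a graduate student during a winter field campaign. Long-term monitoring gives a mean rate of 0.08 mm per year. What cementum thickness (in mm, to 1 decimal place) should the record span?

Adjusted count: 41 + 2 = 43 cementum bands.
Length ≈ 0.08 × 43 = 3.4 mm.

3.4 mm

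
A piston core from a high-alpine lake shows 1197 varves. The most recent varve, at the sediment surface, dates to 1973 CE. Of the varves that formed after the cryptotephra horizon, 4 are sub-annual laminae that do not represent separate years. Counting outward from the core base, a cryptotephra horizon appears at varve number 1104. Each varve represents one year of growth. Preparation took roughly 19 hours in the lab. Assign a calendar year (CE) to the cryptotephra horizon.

1884 CE

The cryptotephra horizon sits at varve 1104 from the core base, so 1197 − 1104 = 93 varves formed after it.
Excluding 4 false varves: 93 − 4 = 89.
The varve at the sediment surface is 1973 CE, so the cryptotephra horizon dates to 1973 − 89 = 1884 CE.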